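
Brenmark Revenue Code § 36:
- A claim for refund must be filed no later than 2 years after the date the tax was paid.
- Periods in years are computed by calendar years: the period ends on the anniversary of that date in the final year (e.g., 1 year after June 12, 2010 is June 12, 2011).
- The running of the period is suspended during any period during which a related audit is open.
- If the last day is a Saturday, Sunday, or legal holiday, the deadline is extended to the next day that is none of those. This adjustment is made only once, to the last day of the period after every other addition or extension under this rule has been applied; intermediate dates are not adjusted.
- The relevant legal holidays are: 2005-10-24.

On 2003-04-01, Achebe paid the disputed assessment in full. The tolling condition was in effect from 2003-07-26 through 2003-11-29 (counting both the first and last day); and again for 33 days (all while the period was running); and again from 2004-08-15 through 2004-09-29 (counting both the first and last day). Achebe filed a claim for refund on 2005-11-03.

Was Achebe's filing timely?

No

2 years after 2003-04-01 is April 1, 2005.
From July 26, 2003 through November 29, 2003 inclusive is 127 days; tolling adds 127 days: April 1, 2005 + 127 days = August 6, 2005.
Tolling adds 33 days: August 6, 2005 + 33 days = September 8, 2005.
From August 15, 2004 through September 29, 2004 inclusive is 46 days; tolling adds 46 days: September 8, 2005 + 46 days = October 24, 2005.
October 24, 2005 is a listed holiday. The next qualifying day is October 25, 2005.
The deadline is October 25, 2005; the filing on November 3, 2005 is after that date.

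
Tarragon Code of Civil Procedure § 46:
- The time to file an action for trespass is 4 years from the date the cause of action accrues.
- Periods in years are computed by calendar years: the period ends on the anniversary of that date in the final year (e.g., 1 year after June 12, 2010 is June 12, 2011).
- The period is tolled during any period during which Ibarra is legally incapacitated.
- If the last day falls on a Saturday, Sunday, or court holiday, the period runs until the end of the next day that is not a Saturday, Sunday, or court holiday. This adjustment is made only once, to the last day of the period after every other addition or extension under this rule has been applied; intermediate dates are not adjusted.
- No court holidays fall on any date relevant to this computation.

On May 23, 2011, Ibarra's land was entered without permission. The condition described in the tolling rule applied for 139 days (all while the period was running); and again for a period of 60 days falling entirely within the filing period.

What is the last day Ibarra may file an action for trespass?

December 8, 2015

4 years after May 23, 2011 is May 23, 2015.
Tolling adds 139 days: May 23, 2015 + 139 days = October 9, 2015.
Tolling adds 60 days: October 9, 2015 + 60 days = December 8, 2015.
December 8, 2015 is a Tuesday and not a court holiday, so no extension applies.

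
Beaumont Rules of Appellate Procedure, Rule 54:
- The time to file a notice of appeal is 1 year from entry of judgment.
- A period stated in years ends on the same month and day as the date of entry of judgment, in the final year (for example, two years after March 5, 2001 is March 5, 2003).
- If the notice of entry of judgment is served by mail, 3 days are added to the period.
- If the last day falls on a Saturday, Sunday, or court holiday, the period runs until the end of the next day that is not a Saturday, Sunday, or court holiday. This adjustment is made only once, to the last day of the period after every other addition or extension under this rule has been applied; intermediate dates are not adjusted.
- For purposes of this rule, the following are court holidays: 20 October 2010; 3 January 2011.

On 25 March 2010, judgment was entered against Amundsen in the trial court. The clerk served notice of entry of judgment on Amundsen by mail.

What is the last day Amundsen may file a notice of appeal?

March 28, 2011

1 year after 25 March 2010 is March 25, 2011.
Service was by mail, adding 3 days: March 25, 2011 + 3 days = March 28, 2011.
March 28, 2011 is a Monday and not a court holiday, so no extension applies.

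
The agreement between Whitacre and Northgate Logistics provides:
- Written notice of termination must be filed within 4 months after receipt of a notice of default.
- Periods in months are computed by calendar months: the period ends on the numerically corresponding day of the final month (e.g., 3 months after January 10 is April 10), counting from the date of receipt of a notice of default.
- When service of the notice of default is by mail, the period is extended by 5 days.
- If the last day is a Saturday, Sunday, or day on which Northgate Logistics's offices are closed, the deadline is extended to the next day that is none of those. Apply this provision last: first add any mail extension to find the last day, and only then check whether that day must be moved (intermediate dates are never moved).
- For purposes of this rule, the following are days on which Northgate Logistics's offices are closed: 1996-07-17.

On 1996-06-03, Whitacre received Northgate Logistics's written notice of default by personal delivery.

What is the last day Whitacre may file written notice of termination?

October 3, 1996

4 months after 1996-06-03 is October 3, 1996.
Service was not by mail, so no mail extension applies.
October 3, 1996 is a Thursday and not a day on which Northgate Logistics's offices are closed, so no extension applies.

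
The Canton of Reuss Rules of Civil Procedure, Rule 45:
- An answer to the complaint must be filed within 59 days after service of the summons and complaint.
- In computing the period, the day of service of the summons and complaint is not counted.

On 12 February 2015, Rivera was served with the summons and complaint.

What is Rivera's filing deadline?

59 days after 12 February 2015 is April 12, 2015.

April 12, 2015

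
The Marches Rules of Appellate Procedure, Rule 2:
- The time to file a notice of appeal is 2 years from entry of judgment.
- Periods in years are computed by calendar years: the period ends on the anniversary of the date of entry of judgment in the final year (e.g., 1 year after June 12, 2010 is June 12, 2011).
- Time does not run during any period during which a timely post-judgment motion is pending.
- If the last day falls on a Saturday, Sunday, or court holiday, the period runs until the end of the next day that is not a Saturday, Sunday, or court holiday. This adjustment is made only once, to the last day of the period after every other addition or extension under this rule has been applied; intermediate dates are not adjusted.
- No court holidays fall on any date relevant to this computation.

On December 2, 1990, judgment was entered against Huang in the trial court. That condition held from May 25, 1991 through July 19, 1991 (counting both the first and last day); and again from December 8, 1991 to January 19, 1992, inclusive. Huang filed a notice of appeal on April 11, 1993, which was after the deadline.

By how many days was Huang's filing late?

31 days

2 years after December 2, 1990 is December 2, 1992.
From May 25, 1991 through July 19, 1991 inclusive is 56 days; tolling adds 56 days: December 2, 1992 + 56 days = January 27, 1993.
From December 8, 1991 through January 19, 1992 inclusive is 43 days; tolling adds 43 days: January 27, 1993 + 43 days = March 11, 1993.
March 11, 1993 is a Thursday and not a court holiday, so no extension applies.
The deadline is March 11, 1993; from March 11, 1993 to April 11, 1993 is 31 days.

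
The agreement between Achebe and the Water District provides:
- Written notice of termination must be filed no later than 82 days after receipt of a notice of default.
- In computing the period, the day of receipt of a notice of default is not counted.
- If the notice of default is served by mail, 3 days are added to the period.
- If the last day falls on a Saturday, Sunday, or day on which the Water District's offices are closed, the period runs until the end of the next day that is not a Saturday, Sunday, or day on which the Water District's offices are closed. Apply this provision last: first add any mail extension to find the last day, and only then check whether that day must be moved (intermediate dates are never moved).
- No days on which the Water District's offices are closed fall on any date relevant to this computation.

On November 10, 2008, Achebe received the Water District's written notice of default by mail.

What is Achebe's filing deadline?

February 3, 2009

82 days after November 10, 2008 is January 31, 2009.
Service was by mail, adding 3 days: January 31, 2009 + 3 days = February 3, 2009.
February 3, 2009 is a Tuesday and not a day on which the Water District's offices are closed, so no extension applies.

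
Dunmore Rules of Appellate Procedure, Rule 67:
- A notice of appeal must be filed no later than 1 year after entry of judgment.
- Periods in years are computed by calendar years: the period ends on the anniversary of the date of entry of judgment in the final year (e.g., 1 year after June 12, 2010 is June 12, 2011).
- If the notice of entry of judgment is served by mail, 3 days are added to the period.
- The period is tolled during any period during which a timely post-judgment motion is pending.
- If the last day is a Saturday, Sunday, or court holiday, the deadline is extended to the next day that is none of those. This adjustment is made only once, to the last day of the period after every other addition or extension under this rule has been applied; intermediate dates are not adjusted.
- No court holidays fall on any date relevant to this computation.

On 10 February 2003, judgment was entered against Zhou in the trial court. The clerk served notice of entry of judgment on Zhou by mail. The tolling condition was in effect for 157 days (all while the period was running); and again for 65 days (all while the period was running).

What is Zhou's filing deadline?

1 year after 10 February 2003 is February 10, 2004.
Service was by mail, adding 3 days: February 10, 2004 + 3 days = February 13, 2004.
Tolling adds 157 days: February 13, 2004 + 157 days = July 19, 2004.
Tolling adds 65 days: July 19, 2004 + 65 days = September 22, 2004.
September 22, 2004 is a Wednesday and not a court holiday, so no extension applies.

September 22, 2004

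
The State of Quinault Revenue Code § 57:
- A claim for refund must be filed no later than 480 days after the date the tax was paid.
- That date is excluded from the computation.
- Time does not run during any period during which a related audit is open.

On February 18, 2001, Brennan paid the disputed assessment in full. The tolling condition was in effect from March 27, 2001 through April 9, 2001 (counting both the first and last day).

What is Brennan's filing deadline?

June 27, 2002

480 days after February 18, 2001 is June 13, 2002.
From March 27, 2001 through April 9, 2001 inclusive is 14 days; tolling adds 14 days: June 13, 2002 + 14 days = June 27, 2002.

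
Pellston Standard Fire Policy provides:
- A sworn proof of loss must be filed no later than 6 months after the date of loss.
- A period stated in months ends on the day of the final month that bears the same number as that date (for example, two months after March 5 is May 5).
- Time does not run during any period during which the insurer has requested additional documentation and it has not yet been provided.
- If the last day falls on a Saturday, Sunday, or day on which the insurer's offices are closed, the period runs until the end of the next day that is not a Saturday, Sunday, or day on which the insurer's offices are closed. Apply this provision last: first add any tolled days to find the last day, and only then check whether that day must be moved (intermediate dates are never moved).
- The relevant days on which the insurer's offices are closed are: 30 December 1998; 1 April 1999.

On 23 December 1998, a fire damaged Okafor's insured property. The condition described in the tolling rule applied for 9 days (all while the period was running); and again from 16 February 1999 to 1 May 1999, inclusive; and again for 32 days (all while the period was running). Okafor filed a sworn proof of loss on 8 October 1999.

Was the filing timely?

6 months after 23 December 1998 is June 23, 1999.
Tolling adds 9 days: June 23, 1999 + 9 days = July 2, 1999.
From February 16, 1999 through May 1, 1999 inclusive is 75 days; tolling adds 75 days: July 2, 1999 + 75 days = September 15, 1999.
Tolling adds 32 days: September 15, 1999 + 32 days = October 17, 1999.
October 17, 1999 is Sunday. The next qualifying day is October 18, 1999.
The deadline is October 18, 1999; the filing on October 8, 1999 is on or before that date.

Yes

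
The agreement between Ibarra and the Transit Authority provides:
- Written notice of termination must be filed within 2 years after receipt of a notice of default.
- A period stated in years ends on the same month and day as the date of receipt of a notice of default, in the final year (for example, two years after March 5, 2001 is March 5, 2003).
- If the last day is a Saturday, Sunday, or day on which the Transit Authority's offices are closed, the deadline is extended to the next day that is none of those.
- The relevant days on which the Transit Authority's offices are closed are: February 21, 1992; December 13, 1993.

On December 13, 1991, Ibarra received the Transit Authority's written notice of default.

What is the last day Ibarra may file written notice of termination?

December 14, 1993

2 years after December 13, 1991 is December 13, 1993.
December 13, 1993 is a listed holiday. The next qualifying day is December 14, 1993.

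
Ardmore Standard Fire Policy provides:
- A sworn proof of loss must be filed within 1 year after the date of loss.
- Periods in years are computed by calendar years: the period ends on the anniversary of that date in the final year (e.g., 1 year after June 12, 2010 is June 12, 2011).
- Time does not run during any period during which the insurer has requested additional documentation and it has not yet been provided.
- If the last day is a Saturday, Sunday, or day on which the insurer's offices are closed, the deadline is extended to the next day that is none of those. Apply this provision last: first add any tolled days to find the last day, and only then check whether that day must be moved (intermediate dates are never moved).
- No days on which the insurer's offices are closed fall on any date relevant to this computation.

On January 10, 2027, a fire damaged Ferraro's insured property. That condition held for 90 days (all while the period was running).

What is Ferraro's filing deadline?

April 10, 2028

1 year after January 10, 2027 is January 10, 2028.
Tolling adds 90 days: January 10, 2028 + 90 days = April 9, 2028.
April 9, 2028 is Sunday. The next qualifying day is April 10, 2028.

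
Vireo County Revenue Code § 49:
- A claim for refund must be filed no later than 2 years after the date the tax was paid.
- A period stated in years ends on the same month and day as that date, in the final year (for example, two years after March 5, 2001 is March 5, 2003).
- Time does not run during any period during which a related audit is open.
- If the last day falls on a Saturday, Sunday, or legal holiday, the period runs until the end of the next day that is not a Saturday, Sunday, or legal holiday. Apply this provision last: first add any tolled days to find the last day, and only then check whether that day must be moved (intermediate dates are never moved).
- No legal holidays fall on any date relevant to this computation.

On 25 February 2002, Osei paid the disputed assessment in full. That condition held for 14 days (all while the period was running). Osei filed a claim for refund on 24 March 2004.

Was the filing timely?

2 years after 25 February 2002 is February 25, 2004.
Tolling adds 14 days: February 25, 2004 + 14 days = March 10, 2004.
March 10, 2004 is a Wednesday and not a legal holiday, so no extension applies.
The deadline is March 10, 2004; the filing on March 24, 2004 is after that date.

No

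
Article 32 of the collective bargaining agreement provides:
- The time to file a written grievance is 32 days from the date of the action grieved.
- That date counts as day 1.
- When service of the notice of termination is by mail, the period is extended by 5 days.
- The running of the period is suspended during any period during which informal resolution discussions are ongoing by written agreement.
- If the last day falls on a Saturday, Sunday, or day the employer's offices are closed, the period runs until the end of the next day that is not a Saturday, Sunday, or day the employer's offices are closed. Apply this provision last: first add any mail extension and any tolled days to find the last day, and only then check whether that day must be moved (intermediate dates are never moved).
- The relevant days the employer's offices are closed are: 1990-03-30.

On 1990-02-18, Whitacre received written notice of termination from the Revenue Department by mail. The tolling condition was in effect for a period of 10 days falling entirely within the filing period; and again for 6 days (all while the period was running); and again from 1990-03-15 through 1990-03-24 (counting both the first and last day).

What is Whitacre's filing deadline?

April 23, 1990

Counting 1990-02-18 as day 1, day 32 is March 21, 1990.
Service was by mail, adding 5 days: March 21, 1990 + 5 days = March 26, 1990.
Tolling adds 10 days: March 26, 1990 + 10 days = April 5, 1990.
Tolling adds 6 days: April 5, 1990 + 6 days = April 11, 1990.
From March 15, 1990 through March 24, 1990 inclusive is 10 days; tolling adds 10 days: April 11, 1990 + 10 days = April 21, 1990.
April 21, 1990 is Saturday; April 22, 1990 is Sunday. The next qualifying day is April 23, 1990.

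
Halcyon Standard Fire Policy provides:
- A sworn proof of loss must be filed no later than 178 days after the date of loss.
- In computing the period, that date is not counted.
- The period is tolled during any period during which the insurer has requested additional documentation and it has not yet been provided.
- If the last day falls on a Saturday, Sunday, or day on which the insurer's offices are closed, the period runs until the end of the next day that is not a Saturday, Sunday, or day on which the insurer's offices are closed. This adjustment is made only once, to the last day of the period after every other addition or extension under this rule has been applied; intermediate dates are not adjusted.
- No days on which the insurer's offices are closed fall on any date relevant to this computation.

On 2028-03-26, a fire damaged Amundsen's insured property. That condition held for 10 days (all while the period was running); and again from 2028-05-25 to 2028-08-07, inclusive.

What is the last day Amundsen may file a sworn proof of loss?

178 days after 2028-03-26 is September 20, 2028.
Tolling adds 10 days: September 20, 2028 + 10 days = September 30, 2028.
From May 25, 2028 through August 7, 2028 inclusive is 75 days; tolling adds 75 days: September 30, 2028 + 75 days = December 14, 2028.
December 14, 2028 is a Thursday and not a day on which the insurer's offices are closed, so no extension applies.

December 14, 2028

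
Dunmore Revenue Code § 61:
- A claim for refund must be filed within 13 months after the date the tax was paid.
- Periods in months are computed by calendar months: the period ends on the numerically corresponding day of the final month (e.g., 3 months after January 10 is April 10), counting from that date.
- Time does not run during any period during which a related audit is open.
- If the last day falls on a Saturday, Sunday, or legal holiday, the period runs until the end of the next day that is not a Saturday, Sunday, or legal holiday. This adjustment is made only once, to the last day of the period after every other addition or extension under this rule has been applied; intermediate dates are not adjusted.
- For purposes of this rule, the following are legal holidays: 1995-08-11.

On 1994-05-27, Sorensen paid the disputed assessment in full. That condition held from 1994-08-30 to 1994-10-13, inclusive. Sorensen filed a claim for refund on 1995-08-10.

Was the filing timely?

13 months after 1994-05-27 is June 27, 1995.
From August 30, 1994 through October 13, 1994 inclusive is 45 days; tolling adds 45 days: June 27, 1995 + 45 days = August 11, 1995.
August 11, 1995 is a listed holiday; August 12, 1995 is Saturday; August 13, 1995 is Sunday. The next qualifying day is August 14, 1995.
The deadline is August 14, 1995; the filing on August 10, 1995 is on or before that date.

Yes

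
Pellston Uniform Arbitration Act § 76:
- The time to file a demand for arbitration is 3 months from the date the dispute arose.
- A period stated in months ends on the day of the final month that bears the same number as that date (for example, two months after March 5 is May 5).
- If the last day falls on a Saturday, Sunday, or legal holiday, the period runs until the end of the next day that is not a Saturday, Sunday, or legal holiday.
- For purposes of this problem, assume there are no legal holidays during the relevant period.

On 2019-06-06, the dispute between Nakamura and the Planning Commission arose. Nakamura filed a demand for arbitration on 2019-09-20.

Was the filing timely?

3 months after 2019-06-06 is September 6, 2019.
September 6, 2019 is a Friday and not a legal holiday, so no extension applies.
The deadline is September 6, 2019; the filing on September 20, 2019 is after that date.

No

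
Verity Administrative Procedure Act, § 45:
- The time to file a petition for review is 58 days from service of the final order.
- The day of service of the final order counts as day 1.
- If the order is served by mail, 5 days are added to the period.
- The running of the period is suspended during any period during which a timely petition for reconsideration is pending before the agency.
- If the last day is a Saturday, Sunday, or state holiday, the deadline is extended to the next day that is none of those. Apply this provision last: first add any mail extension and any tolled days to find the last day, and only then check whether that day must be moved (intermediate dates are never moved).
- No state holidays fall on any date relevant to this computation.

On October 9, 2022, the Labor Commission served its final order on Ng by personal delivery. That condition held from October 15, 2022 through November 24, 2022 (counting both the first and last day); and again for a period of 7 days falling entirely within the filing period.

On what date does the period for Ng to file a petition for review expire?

Counting October 9, 2022 as day 1, day 58 is December 5, 2022.
Service was not by mail, so no mail extension applies.
From October 15, 2022 through November 24, 2022 inclusive is 41 days; tolling adds 41 days: December 5, 2022 + 41 days = January 15, 2023.
Tolling adds 7 days: January 15, 2023 + 7 days = January 22, 2023.
January 22, 2023 is Sunday. The next qualifying day is January 23, 2023.

January 23, 2023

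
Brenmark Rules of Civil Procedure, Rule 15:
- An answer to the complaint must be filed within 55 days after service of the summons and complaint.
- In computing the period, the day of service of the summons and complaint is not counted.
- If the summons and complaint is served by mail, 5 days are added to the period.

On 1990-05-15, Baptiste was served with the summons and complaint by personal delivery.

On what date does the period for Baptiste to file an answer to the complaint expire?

55 days after 1990-05-15 is July 9, 1990.
Service was not by mail, so no mail extension applies.

July 9, 1990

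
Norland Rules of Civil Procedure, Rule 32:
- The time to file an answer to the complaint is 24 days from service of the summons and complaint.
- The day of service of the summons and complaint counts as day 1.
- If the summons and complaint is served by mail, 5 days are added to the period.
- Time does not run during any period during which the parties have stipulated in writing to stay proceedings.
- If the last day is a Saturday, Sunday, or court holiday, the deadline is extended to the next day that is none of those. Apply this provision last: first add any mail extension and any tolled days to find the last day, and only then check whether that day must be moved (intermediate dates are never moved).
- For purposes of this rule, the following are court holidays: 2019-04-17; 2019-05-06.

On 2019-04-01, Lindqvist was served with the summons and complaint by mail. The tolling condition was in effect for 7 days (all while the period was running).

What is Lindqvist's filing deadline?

Counting 2019-04-01 as day 1, day 24 is April 24, 2019.
Service was by mail, adding 5 days: April 24, 2019 + 5 days = April 29, 2019.
Tolling adds 7 days: April 29, 2019 + 7 days = May 6, 2019.
May 6, 2019 is a listed holiday. The next qualifying day is May 7, 2019.

May 7, 2019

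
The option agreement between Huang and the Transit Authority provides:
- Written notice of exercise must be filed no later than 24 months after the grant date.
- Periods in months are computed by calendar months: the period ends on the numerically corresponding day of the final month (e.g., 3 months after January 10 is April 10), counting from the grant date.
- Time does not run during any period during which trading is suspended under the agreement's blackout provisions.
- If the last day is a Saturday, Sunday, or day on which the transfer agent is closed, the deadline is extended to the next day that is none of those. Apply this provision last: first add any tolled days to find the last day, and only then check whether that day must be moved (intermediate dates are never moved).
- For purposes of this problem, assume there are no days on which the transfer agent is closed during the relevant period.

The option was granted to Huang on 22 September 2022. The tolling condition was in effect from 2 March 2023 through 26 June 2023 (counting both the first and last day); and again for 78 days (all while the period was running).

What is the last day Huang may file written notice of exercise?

April 7, 2025

24 months after 22 September 2022 is September 22, 2024.
From March 2, 2023 through June 26, 2023 inclusive is 117 days; tolling adds 117 days: September 22, 2024 + 117 days = January 17, 2025.
Tolling adds 78 days: January 17, 2025 + 78 days = April 5, 2025.
April 5, 2025 is Saturday; April 6, 2025 is Sunday. The next qualifying day is April 7, 2025.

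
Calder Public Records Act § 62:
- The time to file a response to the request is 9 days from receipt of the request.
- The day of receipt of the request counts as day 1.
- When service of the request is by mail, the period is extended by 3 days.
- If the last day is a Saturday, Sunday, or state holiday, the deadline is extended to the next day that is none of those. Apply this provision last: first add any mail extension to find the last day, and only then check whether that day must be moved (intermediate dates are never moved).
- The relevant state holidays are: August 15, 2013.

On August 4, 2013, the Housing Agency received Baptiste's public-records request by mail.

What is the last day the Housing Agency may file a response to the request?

Counting August 4, 2013 as day 1, day 9 is August 12, 2013.
Service was by mail, adding 3 days: August 12, 2013 + 3 days = August 15, 2013.
August 15, 2013 is a listed holiday. The next qualifying day is August 16, 2013.

August 16, 2013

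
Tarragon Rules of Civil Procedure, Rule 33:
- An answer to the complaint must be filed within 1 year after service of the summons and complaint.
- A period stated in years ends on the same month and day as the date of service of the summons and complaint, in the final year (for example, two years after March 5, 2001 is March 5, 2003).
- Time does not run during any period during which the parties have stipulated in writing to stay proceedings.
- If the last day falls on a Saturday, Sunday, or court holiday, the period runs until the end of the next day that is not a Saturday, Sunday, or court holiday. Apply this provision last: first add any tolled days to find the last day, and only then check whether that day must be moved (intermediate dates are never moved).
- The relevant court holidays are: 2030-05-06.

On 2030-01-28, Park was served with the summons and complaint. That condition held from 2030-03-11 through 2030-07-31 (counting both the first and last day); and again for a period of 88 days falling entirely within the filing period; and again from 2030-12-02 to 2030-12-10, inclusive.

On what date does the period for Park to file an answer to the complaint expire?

September 25, 2031

1 year after 2030-01-28 is January 28, 2031.
From March 11, 2030 through July 31, 2030 inclusive is 143 days; tolling adds 143 days: January 28, 2031 + 143 days = June 20, 2031.
Tolling adds 88 days: June 20, 2031 + 88 days = September 16, 2031.
From December 2, 2030 through December 10, 2030 inclusive is 9 days; tolling adds 9 days: September 16, 2031 + 9 days = September 25, 2031.
September 25, 2031 is a Thursday and not a court holiday, so no extension applies.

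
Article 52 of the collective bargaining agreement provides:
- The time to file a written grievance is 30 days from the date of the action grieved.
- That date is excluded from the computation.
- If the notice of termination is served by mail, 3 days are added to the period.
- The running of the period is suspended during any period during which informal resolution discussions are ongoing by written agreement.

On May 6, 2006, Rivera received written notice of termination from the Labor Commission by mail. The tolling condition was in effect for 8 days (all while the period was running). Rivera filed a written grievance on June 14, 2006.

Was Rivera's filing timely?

Yes

30 days after May 6, 2006 is June 5, 2006.
Service was by mail, adding 3 days: June 5, 2006 + 3 days = June 8, 2006.
Tolling adds 8 days: June 8, 2006 + 8 days = June 16, 2006.
The deadline is June 16, 2006; the filing on June 14, 2006 is on or before that date.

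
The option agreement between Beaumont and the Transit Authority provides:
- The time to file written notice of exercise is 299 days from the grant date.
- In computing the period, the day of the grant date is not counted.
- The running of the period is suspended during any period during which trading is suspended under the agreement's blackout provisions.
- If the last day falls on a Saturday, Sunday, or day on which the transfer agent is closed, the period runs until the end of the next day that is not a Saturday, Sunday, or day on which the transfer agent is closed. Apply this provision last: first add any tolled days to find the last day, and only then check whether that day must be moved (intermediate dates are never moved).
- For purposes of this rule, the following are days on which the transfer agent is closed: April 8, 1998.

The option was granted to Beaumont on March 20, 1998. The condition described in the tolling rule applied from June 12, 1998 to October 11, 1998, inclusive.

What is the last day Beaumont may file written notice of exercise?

299 days after March 20, 1998 is January 13, 1999.
From June 12, 1998 through October 11, 1998 inclusive is 122 days; tolling adds 122 days: January 13, 1999 + 122 days = May 15, 1999.
May 15, 1999 is Saturday; May 16, 1999 is Sunday. The next qualifying day is May 17, 1999.

May 17, 1999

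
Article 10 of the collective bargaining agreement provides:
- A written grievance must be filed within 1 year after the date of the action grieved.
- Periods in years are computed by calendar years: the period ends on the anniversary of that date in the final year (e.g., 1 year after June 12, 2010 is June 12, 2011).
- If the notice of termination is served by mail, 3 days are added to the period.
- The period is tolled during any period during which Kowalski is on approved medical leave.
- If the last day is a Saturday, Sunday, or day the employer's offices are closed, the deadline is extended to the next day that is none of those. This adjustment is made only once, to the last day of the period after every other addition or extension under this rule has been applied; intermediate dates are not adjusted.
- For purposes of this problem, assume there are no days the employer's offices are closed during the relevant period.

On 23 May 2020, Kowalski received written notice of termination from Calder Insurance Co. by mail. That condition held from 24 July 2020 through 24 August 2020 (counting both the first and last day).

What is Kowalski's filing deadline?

June 28, 2021

1 year after 23 May 2020 is May 23, 2021.
Service was by mail, adding 3 days: May 23, 2021 + 3 days = May 26, 2021.
From July 24, 2020 through August 24, 2020 inclusive is 32 days; tolling adds 32 days: May 26, 2021 + 32 days = June 27, 2021.
June 27, 2021 is Sunday. The next qualifying day is June 28, 2021.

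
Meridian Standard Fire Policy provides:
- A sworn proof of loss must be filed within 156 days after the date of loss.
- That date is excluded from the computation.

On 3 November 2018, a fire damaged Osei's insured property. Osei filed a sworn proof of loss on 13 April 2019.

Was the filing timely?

No

156 days after 3 November 2018 is April 8, 2019.
The deadline is April 8, 2019; the filing on April 13, 2019 is after that date.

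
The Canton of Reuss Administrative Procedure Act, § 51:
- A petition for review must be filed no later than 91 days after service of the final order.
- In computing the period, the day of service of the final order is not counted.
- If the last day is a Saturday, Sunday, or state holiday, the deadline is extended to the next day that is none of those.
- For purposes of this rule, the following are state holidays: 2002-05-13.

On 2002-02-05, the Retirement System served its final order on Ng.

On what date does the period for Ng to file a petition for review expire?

91 days after 2002-02-05 is May 7, 2002.
May 7, 2002 is a Tuesday and not a state holiday, so no extension applies.

May 7, 2002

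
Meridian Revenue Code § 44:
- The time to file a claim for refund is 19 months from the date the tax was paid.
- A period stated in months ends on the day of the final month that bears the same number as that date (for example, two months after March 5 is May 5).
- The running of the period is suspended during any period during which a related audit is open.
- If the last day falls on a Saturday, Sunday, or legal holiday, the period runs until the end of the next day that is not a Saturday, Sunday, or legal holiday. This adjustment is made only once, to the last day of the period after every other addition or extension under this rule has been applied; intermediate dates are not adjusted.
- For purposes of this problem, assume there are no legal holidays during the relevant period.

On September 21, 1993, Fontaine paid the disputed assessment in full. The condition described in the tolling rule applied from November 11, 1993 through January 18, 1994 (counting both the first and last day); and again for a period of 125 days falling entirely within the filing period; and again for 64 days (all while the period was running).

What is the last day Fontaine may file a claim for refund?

January 4, 1996

19 months after September 21, 1993 is April 21, 1995.
From November 11, 1993 through January 18, 1994 inclusive is 69 days; tolling adds 69 days: April 21, 1995 + 69 days = June 29, 1995.
Tolling adds 125 days: June 29, 1995 + 125 days = November 1, 1995.
Tolling adds 64 days: November 1, 1995 + 64 days = January 4, 1996.
January 4, 1996 is a Thursday and not a legal holiday, so no extension applies.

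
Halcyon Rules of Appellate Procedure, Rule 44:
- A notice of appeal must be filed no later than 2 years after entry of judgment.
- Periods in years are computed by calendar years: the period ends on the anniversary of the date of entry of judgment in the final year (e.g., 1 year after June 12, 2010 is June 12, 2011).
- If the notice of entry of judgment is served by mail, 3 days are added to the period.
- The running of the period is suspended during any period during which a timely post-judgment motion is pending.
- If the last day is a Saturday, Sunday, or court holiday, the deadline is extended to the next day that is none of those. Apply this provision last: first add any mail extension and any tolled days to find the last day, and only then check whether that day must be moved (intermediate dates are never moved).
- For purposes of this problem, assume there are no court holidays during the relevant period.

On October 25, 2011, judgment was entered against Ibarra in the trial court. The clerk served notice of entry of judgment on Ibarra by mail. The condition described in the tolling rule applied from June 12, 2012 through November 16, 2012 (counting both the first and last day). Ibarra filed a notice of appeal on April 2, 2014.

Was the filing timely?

Yes

2 years after October 25, 2011 is October 25, 2013.
Service was by mail, adding 3 days: October 25, 2013 + 3 days = October 28, 2013.
From June 12, 2012 through November 16, 2012 inclusive is 158 days; tolling adds 158 days: October 28, 2013 + 158 days = April 4, 2014.
April 4, 2014 is a Friday and not a court holiday, so no extension applies.
The deadline is April 4, 2014; the filing on April 2, 2014 is on or before that date.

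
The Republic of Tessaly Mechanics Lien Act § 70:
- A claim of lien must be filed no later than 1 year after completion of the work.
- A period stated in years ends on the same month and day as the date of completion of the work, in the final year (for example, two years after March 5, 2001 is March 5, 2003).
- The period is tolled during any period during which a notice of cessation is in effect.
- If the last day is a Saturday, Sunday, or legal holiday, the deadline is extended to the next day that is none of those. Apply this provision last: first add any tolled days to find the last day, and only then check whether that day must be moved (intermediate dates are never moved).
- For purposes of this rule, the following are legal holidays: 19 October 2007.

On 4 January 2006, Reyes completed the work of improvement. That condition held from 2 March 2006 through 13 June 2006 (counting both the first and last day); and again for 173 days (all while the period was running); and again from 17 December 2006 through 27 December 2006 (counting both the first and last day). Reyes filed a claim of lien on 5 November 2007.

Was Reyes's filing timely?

No

1 year after 4 January 2006 is January 4, 2007.
From March 2, 2006 through June 13, 2006 inclusive is 104 days; tolling adds 104 days: January 4, 2007 + 104 days = April 18, 2007.
Tolling adds 173 days: April 18, 2007 + 173 days = October 8, 2007.
From December 17, 2006 through December 27, 2006 inclusive is 11 days; tolling adds 11 days: October 8, 2007 + 11 days = October 19, 2007.
October 19, 2007 is a listed holiday; October 20, 2007 is Saturday; October 21, 2007 is Sunday. The next qualifying day is October 22, 2007.
The deadline is October 22, 2007; the filing on November 5, 2007 is after that date.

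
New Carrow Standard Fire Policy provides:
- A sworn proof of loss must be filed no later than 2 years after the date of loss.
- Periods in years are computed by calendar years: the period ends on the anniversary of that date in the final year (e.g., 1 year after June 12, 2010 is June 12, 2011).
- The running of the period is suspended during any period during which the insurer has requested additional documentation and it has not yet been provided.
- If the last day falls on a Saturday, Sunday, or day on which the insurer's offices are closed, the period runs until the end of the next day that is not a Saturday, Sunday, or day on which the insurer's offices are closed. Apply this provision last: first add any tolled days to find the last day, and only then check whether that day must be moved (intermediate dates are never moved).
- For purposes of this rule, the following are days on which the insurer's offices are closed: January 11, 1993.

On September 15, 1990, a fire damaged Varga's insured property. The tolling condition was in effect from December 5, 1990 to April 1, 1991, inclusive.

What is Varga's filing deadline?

2 years after September 15, 1990 is September 15, 1992.
From December 5, 1990 through April 1, 1991 inclusive is 118 days; tolling adds 118 days: September 15, 1992 + 118 days = January 11, 1993.
January 11, 1993 is a listed holiday. The next qualifying day is January 12, 1993.

January 12, 1993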